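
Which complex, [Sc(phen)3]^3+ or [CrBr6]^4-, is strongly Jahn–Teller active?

[Sc(phen)3]^3+: 1,10-phenanthroline is neutral; balancing the +3 overall charge requires Sc(III). Group 3 minus oxidation state 3 gives a d⁰ configuration. The d⁰ configuration leaves the e_g set evenly filled (or empty) — no strong Jahn–Teller driving force.
[CrBr6]^4-: Summing ligand charges against the −4 overall charge gives an oxidation state of +2 for chromium. Cr sits in group 6, so the d-electron count is 6 − 2 = 4. Bromide is a weak-field ligand for a first-row metal, so the complex is high-spin. The t₂g³e_g¹ (high-spin) configuration has an unevenly filled e_g set; the Jahn–Teller theorem predicts a tetragonal distortion (typically axial elongation) to lift the degeneracy.

[CrBr6]^4-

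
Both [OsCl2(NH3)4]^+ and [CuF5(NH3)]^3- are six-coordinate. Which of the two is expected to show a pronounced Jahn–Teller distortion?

[OsCl2(NH3)4]^+: Summing ligand charges against the +1 overall charge gives an oxidation state of +3 for osmium. Osmium is a group-8 element; Os(III) is therefore d⁵. A 5d ion has a large Δₒ and is invariably low-spin. The d⁵ configuration leaves the e_g set evenly filled (or empty) — no strong Jahn–Teller driving force.
[CuF5(NH3)]^3-: Ligand charges: each fluoride is −1; ammonia is neutral. With an overall charge of −3 the copper centre must be in the +2 oxidation state. Copper is a group-11 element; Cu(II) is therefore d⁹. The t₂g⁶e_g³ configuration has an unevenly filled e_g set; the Jahn–Teller theorem predicts a tetragonal distortion (typically axial elongation) to lift the degeneracy.

[CuF5(NH3)]^3-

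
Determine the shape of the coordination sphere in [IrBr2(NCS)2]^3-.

Ligand charges: each bromide is −1; each isothiocyanate is −1. With an overall charge of −3 the iridium centre must be in the +1 oxidation state.
Group 9 minus oxidation state 1 gives a d⁸ configuration.
With 4 monodentate ligands the coordination number is 4.
A 5d d⁸ ion has a large crystal-field splitting; square planar leaves the high-energy d_{x²−y²} orbital empty and maximises CFSE.

square planar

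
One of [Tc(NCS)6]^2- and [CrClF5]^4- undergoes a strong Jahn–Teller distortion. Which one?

[CrClF5]^4-

[Tc(NCS)6]^2-: Each isothiocyanate is −1; balancing the −2 overall charge requires Tc(IV). Technetium is a group-7 element; Tc(IV) is therefore d³. The d³ configuration leaves the e_g set evenly filled (or empty) — no strong Jahn–Teller driving force.
[CrClF5]^4-: Each chloride is −1; each fluoride is −1; balancing the −4 overall charge requires Cr(II). Chromium is a group-6 element; Cr(II) is therefore d⁴. Chloride and fluoride are weak-field ligands for a first-row metal, so the complex is high-spin. The t₂g³e_g¹ (high-spin) configuration has an unevenly filled e_g set; the Jahn–Teller theorem predicts a tetragonal distortion (typically axial elongation) to lift the degeneracy.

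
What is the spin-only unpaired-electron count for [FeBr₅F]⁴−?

4

Summing ligand charges against the −4 overall charge gives an oxidation state of +2 for iron.
Iron is a group-8 element; Fe(II) is therefore d⁶.
The spin state decides the count: Bromide and fluoride are weak-field ligands for a first-row metal, so the complex is high-spin.
An octahedral high-spin d⁶ ion is t₂g⁴e_g², giving 4 unpaired electrons.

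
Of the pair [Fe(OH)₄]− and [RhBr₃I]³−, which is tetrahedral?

For [Fe(OH)₄]−: Summing ligand charges against the −1 overall charge gives an oxidation state of +3 for iron. Group 8 minus oxidation state 3 gives a d⁵ configuration. A high-spin d⁵ ion has zero CFSE in either geometry, so four ligands adopt the sterically favoured tetrahedral geometry. → tetrahedral.
For [RhBr₃I]³−: Ligand charges: each bromide is −1; each iodide is −1. With an overall charge of −3 the rhodium centre must be in the +1 oxidation state. Rhodium is a group-9 element; Rh(I) is therefore d⁸. A 4d d⁸ ion has a large crystal-field splitting; square planar leaves the high-energy d_{x²−y²} orbital empty and maximises CFSE. → square planar.

[Fe(OH)₄]−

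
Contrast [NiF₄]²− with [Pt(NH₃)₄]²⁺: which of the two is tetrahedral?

For [NiF₄]²−: Ligand charges: each fluoride is −1. With an overall charge of −2 the nickel centre must be in the +2 oxidation state. Group 10 minus oxidation state 2 gives a d⁸ configuration. Fluoride is a weak-field ligand. With weak-field ligands the CFSE gain from square planar is small, so a 3d d⁸ ion takes the sterically preferred tetrahedral geometry. → tetrahedral.
For [Pt(NH₃)₄]²⁺: Ammonia is neutral; balancing the +2 overall charge requires Pt(II). Pt sits in group 10, so the d-electron count is 10 − 2 = 8. A 5d d⁸ ion has a large crystal-field splitting; square planar leaves the high-energy d_{x²−y²} orbital empty and maximises CFSE. → square planar.

[NiF₄]²−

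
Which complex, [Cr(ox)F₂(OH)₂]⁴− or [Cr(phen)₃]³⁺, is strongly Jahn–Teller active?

[Cr(ox)F₂(OH)₂]⁴−

[Cr(ox)F₂(OH)₂]⁴−: Summing ligand charges against the −4 overall charge gives an oxidation state of +2 for chromium. Group 6 minus oxidation state 2 gives a d⁴ configuration. Fluoride, hydroxide, and oxalate are weak-field ligands for a first-row metal, so the complex is high-spin. The t₂g³e_g¹ (high-spin) configuration has an unevenly filled e_g set; the Jahn–Teller theorem predicts a tetragonal distortion (typically axial elongation) to lift the degeneracy.
[Cr(phen)₃]³⁺: 1,10-phenanthroline is neutral; balancing the +3 overall charge requires Cr(III). Cr sits in group 6, so the d-electron count is 6 − 3 = 3. The d³ configuration leaves the e_g set evenly filled (or empty) — no strong Jahn–Teller driving force.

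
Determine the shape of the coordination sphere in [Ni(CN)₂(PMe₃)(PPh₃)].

Ligand charges: each cyanide is −1; trimethylphosphine is neutral; triphenylphosphine is neutral. With an overall charge of 0 the nickel centre must be in the +2 oxidation state.
Group 10 minus oxidation state 2 gives a d⁸ configuration.
With 4 monodentate ligands the coordination number is 4.
Cyanide, trimethylphosphine, and triphenylphosphine are strong-field ligands (high in the spectrochemical series).
A 3d d⁸ ion with strong-field ligands gains enough CFSE to favour square planar over tetrahedral.

square planar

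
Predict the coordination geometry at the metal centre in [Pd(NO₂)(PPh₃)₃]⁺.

Each nitro (N-bound nitrite) is −1; triphenylphosphine is neutral; balancing the +1 overall charge requires Pd(II).
Palladium is a group-10 element; Pd(II) is therefore d⁸.
Coordination number: 4.
A 4d d⁸ ion has a large crystal-field splitting; square planar leaves the high-energy d_{x²−y²} orbital empty and maximises CFSE.

square planar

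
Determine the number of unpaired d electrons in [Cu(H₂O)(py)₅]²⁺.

1 unpaired electron

Summing ligand charges against the +2 overall charge gives an oxidation state of +2 for copper.
Copper is a group-11 element; Cu(II) is therefore d⁹.
In an octahedral field the d⁹ configuration is t₂g⁶e_g³ (only one arrangement possible), giving 1 unpaired electron.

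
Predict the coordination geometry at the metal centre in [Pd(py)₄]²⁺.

Summing ligand charges against the +2 overall charge gives an oxidation state of +2 for palladium.
Pd sits in group 10, so the d-electron count is 10 − 2 = 8.
With 4 monodentate ligands the coordination number is 4.
A 4d d⁸ ion has a large crystal-field splitting; square planar leaves the high-energy d_{x²−y²} orbital empty and maximises CFSE.

square planar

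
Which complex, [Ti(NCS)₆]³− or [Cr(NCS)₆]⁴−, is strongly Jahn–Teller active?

[Cr(NCS)₆]⁴−

[Ti(NCS)₆]³−: Summing ligand charges against the −3 overall charge gives an oxidation state of +3 for titanium. Ti sits in group 4, so the d-electron count is 4 − 3 = 1. The d¹ configuration leaves the e_g set evenly filled (or empty) — no strong Jahn–Teller driving force.
[Cr(NCS)₆]⁴−: Each isothiocyanate is −1; balancing the −4 overall charge requires Cr(II). Chromium is a group-6 element; Cr(II) is therefore d⁴. Isothiocyanate is a weak-field ligand for a first-row metal, so the complex is high-spin. The t₂g³e_g¹ (high-spin) configuration has an unevenly filled e_g set; the Jahn–Teller theorem predicts a tetragonal distortion (typically axial elongation) to lift the degeneracy.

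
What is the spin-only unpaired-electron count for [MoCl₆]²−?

2 unpaired electrons

Summing ligand charges against the −2 overall charge gives an oxidation state of +4 for molybdenum.
Group 6 minus oxidation state 4 gives a d² configuration.
In an octahedral field the d² configuration is t₂g²e_g⁰ (only one arrangement possible), giving 2 unpaired electrons.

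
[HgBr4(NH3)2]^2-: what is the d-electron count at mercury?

Ligand charges: each bromide is −1; ammonia is neutral. With an overall charge of −2 the mercury centre must be in the +2 oxidation state.
Group 12 minus oxidation state 2 gives a d¹⁰ configuration.

d10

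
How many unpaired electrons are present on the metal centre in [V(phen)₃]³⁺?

Summing ligand charges against the +3 overall charge gives an oxidation state of +3 for vanadium.
Vanadium is a group-5 element; V(III) is therefore d².
Counting donor atoms: 3×1,10-phenanthroline (bidentate) → 6 donors. Coordination number = 6.
In an octahedral field the d² configuration is t₂g²e_g⁰ (only one arrangement possible), giving 2 unpaired electrons.

2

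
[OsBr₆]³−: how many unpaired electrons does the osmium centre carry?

1 unpaired electron

Each bromide is −1; balancing the −3 overall charge requires Os(III).
Group 8 minus oxidation state 3 gives a d⁵ configuration.
The spin state decides the count: a 5d ion has a large Δₒ and is invariably low-spin.
An octahedral low-spin d⁵ ion is t₂g⁵e_g⁰, giving 1 unpaired electron.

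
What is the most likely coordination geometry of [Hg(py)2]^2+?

linear

Pyridine is neutral; balancing the +2 overall charge requires Hg(II).
Hg sits in group 12, so the d-electron count is 12 − 2 = 10.
Coordination number: 2.
A d¹⁰ ion with only two ligands adopts a linear arrangement (sp hybridisation; no CFSE preference).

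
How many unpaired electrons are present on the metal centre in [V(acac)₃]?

Summing ligand charges against the 0 overall charge gives an oxidation state of +3 for vanadium.
Vanadium is a group-5 element; V(III) is therefore d².
Counting donor atoms: 3×acetylacetonate (bidentate) → 6 donors. Coordination number = 6.
In an octahedral field the d² configuration is t₂g²e_g⁰ (only one arrangement possible), giving 2 unpaired electrons.

2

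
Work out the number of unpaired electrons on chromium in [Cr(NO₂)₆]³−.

Ligand charges: each nitro (N-bound nitrite) is −1. With an overall charge of −3 the chromium centre must be in the +3 oxidation state.
Cr sits in group 6, so the d-electron count is 6 − 3 = 3.
In an octahedral field the d³ configuration is t₂g³e_g⁰ (only one arrangement possible), giving 3 unpaired electrons.

3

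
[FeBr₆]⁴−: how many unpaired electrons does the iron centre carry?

Each bromide is −1; balancing the −4 overall charge requires Fe(II).
Iron is a group-8 element; Fe(II) is therefore d⁶.
The spin state decides the count: Bromide is a weak-field ligand for a first-row metal, so the complex is high-spin.
An octahedral high-spin d⁶ ion is t₂g⁴e_g², giving 4 unpaired electrons.

4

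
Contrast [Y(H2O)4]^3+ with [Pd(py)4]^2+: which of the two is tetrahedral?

For [Y(H2O)4]^3+: Water is neutral; balancing the +3 overall charge requires Y(III). Group 3 minus oxidation state 3 gives a d⁰ configuration. A d⁰ ion has no crystal-field stabilisation preference between square planar and tetrahedral, so four ligands adopt the sterically favoured tetrahedral geometry. → tetrahedral.
For [Pd(py)4]^2+: Pyridine is neutral; balancing the +2 overall charge requires Pd(II). Palladium is a group-10 element; Pd(II) is therefore d⁸. A 4d d⁸ ion has a large crystal-field splitting; square planar leaves the high-energy d_{x²−y²} orbital empty and maximises CFSE. → square planar.

[Y(H2O)4]^3+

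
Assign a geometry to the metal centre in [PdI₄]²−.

Summing ligand charges against the −2 overall charge gives an oxidation state of +2 for palladium.
Palladium is a group-10 element; Pd(II) is therefore d⁸.
With 4 monodentate ligands the coordination number is 4.
A 4d d⁸ ion has a large crystal-field splitting; square planar leaves the high-energy d_{x²−y²} orbital empty and maximises CFSE.

square planar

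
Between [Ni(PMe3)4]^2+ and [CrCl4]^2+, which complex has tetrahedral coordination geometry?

[CrCl4]^2+

For [Ni(PMe3)4]^2+: Summing ligand charges against the +2 overall charge gives an oxidation state of +2 for nickel. Group 10 minus oxidation state 2 gives a d⁸ configuration. Trimethylphosphine is a strong-field ligand (high in the spectrochemical series). A 3d d⁸ ion with strong-field ligands gains enough CFSE to favour square planar over tetrahedral. → square planar.
For [CrCl4]^2+: Ligand charges: each chloride is −1. With an overall charge of +2 the chromium centre must be in the +6 oxidation state. Cr sits in group 6, so the d-electron count is 6 − 6 = 0. A d⁰ ion has no crystal-field stabilisation preference between square planar and tetrahedral, so four ligands adopt the sterically favoured tetrahedral geometry. → tetrahedral.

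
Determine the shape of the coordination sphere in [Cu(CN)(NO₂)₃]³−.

Each cyanide is −1; each nitro (N-bound nitrite) is −1; balancing the −3 overall charge requires Cu(I).
Cu sits in group 11, so the d-electron count is 11 − 1 = 10.
With 4 monodentate ligands the coordination number is 4.
A d¹⁰ ion has no crystal-field stabilisation preference between square planar and tetrahedral, so four ligands adopt the sterically favoured tetrahedral geometry.

tetrahedral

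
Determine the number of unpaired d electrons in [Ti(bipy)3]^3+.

Summing ligand charges against the +3 overall charge gives an oxidation state of +3 for titanium.
Group 4 minus oxidation state 3 gives a d¹ configuration.
Counting donor atoms: 3×2,2′-bipyridine (bidentate) → 6 donors. Coordination number = 6.
In an octahedral field the d¹ configuration is t₂g¹e_g⁰ (only one arrangement possible), giving 1 unpaired electron.

1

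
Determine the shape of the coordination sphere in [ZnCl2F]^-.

trigonal planar

Each chloride is −1; each fluoride is −1; balancing the −1 overall charge requires Zn(II).
Zinc is a group-12 element; Zn(II) is therefore d¹⁰.
Coordination number: 3.
Three ligands around a d¹⁰ centre minimise repulsion in a trigonal-planar arrangement.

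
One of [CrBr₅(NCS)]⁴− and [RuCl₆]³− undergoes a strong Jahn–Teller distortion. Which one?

[CrBr₅(NCS)]⁴−

[CrBr₅(NCS)]⁴−: Each bromide is −1; each isothiocyanate is −1; balancing the −4 overall charge requires Cr(II). Group 6 minus oxidation state 2 gives a d⁴ configuration. Bromide and isothiocyanate are weak-field ligands for a first-row metal, so the complex is high-spin. The t₂g³e_g¹ (high-spin) configuration has an unevenly filled e_g set; the Jahn–Teller theorem predicts a tetragonal distortion (typically axial elongation) to lift the degeneracy.
[RuCl₆]³−: Ligand charges: each chloride is −1. With an overall charge of −3 the ruthenium centre must be in the +3 oxidation state. Ru sits in group 8, so the d-electron count is 8 − 3 = 5. A 4d ion has a large Δₒ and is invariably low-spin. The d⁵ configuration leaves the e_g set evenly filled (or empty) — no strong Jahn–Teller driving force.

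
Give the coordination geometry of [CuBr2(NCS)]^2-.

trigonal planar

Summing ligand charges against the −2 overall charge gives an oxidation state of +1 for copper.
Group 11 minus oxidation state 1 gives a d¹⁰ configuration.
With 3 monodentate ligands the coordination number is 3.
Three ligands around a d¹⁰ centre minimise repulsion in a trigonal-planar arrangement.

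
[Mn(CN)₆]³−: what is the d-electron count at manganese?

d4

Summing ligand charges against the −3 overall charge gives an oxidation state of +3 for manganese.
Mn sits in group 7, so the d-electron count is 7 − 3 = 4.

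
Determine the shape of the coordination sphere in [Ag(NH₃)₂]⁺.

Ammonia is neutral; balancing the +1 overall charge requires Ag(I).
Group 11 minus oxidation state 1 gives a d¹⁰ configuration.
With 2 monodentate ligands the coordination number is 2.
A d¹⁰ ion with only two ligands adopts a linear arrangement (sp hybridisation; no CFSE preference).

linear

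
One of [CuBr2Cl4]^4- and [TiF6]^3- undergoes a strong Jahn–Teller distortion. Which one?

[CuBr2Cl4]^4-: Ligand charges: each bromide is −1; each chloride is −1. With an overall charge of −4 the copper centre must be in the +2 oxidation state. Cu sits in group 11, so the d-electron count is 11 − 2 = 9. The t₂g⁶e_g³ configuration has an unevenly filled e_g set; the Jahn–Teller theorem predicts a tetragonal distortion (typically axial elongation) to lift the degeneracy.
[TiF6]^3-: Ligand charges: each fluoride is −1. With an overall charge of −3 the titanium centre must be in the +3 oxidation state. Titanium is a group-4 element; Ti(III) is therefore d¹. The d¹ configuration leaves the e_g set evenly filled (or empty) — no strong Jahn–Teller driving force.

[CuBr2Cl4]^4-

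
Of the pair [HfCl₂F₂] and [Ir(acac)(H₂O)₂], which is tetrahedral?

[HfCl₂F₂]

For [HfCl₂F₂]: Each chloride is −1; each fluoride is −1; balancing the 0 overall charge requires Hf(IV). Hf sits in group 4, so the d-electron count is 4 − 4 = 0. A d⁰ ion has no crystal-field stabilisation preference between square planar and tetrahedral, so four ligands adopt the sterically favoured tetrahedral geometry. → tetrahedral.
For [Ir(acac)(H₂O)₂]: Each acetylacetonate is −1; water is neutral; balancing the 0 overall charge requires Ir(I). Iridium is a group-9 element; Ir(I) is therefore d⁸. A 5d d⁸ ion has a large crystal-field splitting; square planar leaves the high-energy d_{x²−y²} orbital empty and maximises CFSE. → square planar.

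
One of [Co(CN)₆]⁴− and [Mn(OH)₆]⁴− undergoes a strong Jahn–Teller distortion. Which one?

[Co(CN)₆]⁴−: Summing ligand charges against the −4 overall charge gives an oxidation state of +2 for cobalt. Cobalt is a group-9 element; Co(II) is therefore d⁷. Cyanide is a strong-field ligand (high in the spectrochemical series) for a first-row metal, so the complex is low-spin. The t₂g⁶e_g¹ (low-spin) configuration has an unevenly filled e_g set; the Jahn–Teller theorem predicts a tetragonal distortion (typically axial elongation) to lift the degeneracy.
[Mn(OH)₆]⁴−: Summing ligand charges against the −4 overall charge gives an oxidation state of +2 for manganese. Manganese is a group-7 element; Mn(II) is therefore d⁵. Hydroxide is a weak-field ligand for a first-row metal, so the complex is high-spin. The d⁵ configuration leaves the e_g set evenly filled (or empty) — no strong Jahn–Teller driving force.

[Co(CN)₆]⁴−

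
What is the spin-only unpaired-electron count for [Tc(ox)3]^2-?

3

Each oxalate is −2; balancing the −2 overall charge requires Tc(IV).
Tc sits in group 7, so the d-electron count is 7 − 4 = 3.
Counting donor atoms: 3×oxalate (bidentate) → 6 donors. Coordination number = 6.
In an octahedral field the d³ configuration is t₂g³e_g⁰ (only one arrangement possible), giving 3 unpaired electrons.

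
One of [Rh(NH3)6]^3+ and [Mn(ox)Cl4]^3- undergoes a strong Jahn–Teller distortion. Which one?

[Mn(ox)Cl4]^3-

[Rh(NH3)6]^3+: Summing ligand charges against the +3 overall charge gives an oxidation state of +3 for rhodium. Rhodium is a group-9 element; Rh(III) is therefore d⁶. A 4d ion has a large Δₒ and is invariably low-spin. The d⁶ configuration leaves the e_g set evenly filled (or empty) — no strong Jahn–Teller driving force.
[Mn(ox)Cl4]^3-: Each oxalate is −2; each chloride is −1; balancing the −3 overall charge requires Mn(III). Manganese is a group-7 element; Mn(III) is therefore d⁴. Chloride and oxalate are weak-field ligands for a first-row metal, so the complex is high-spin. The t₂g³e_g¹ (high-spin) configuration has an unevenly filled e_g set; the Jahn–Teller theorem predicts a tetragonal distortion (typically axial elongation) to lift the degeneracy.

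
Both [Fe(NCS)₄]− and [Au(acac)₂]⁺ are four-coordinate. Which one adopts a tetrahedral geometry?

For [Fe(NCS)₄]−: Each isothiocyanate is −1; balancing the −1 overall charge requires Fe(III). Group 8 minus oxidation state 3 gives a d⁵ configuration. A high-spin d⁵ ion has zero CFSE in either geometry, so four ligands adopt the sterically favoured tetrahedral geometry. → tetrahedral.
For [Au(acac)₂]⁺: Summing ligand charges against the +1 overall charge gives an oxidation state of +3 for gold. Gold is a group-11 element; Au(III) is therefore d⁸. A 5d d⁸ ion has a large crystal-field splitting; square planar leaves the high-energy d_{x²−y²} orbital empty and maximises CFSE. → square planar.

[Fe(NCS)₄]−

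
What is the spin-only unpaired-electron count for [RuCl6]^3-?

1

Ligand charges: each chloride is −1. With an overall charge of −3 the ruthenium centre must be in the +3 oxidation state.
Group 8 minus oxidation state 3 gives a d⁵ configuration.
The spin state decides the count: a 4d ion has a large Δₒ and is invariably low-spin.
An octahedral low-spin d⁵ ion is t₂g⁵e_g⁰, giving 1 unpaired electron.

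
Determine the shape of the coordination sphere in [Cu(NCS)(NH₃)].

Each isothiocyanate is −1; ammonia is neutral; balancing the 0 overall charge requires Cu(I).
Group 11 minus oxidation state 1 gives a d¹⁰ configuration.
With 2 monodentate ligands the coordination number is 2.
A d¹⁰ ion with only two ligands adopts a linear arrangement (sp hybridisation; no CFSE preference).

linear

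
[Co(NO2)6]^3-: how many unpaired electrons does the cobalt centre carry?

0 unpaired electrons

Ligand charges: each nitro (N-bound nitrite) is −1. With an overall charge of −3 the cobalt centre must be in the +3 oxidation state.
Co sits in group 9, so the d-electron count is 9 − 3 = 6.
The spin state decides the count: Co(III) has an exceptionally large octahedral splitting and is low-spin with essentially every ligand except fluoride.
An octahedral low-spin d⁶ ion is t₂g⁶e_g⁰, giving 0 unpaired electrons.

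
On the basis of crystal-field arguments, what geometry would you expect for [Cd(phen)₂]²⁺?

1,10-phenanthroline is neutral; balancing the +2 overall charge requires Cd(II).
Cd sits in group 12, so the d-electron count is 12 − 2 = 10.
Counting donor atoms: 2×1,10-phenanthroline (bidentate) → 4 donors. Coordination number = 4.
A d¹⁰ ion has no crystal-field stabilisation preference between square planar and tetrahedral, so four ligands adopt the sterically favoured tetrahedral geometry.

tetrahedral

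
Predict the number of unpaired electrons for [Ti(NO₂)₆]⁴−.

2 unpaired electrons

Each nitro (N-bound nitrite) is −1; balancing the −4 overall charge requires Ti(II).
Titanium is a group-4 element; Ti(II) is therefore d².
In an octahedral field the d² configuration is t₂g²e_g⁰ (only one arrangement possible), giving 2 unpaired electrons.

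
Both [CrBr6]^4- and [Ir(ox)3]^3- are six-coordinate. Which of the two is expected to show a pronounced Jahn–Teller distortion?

[CrBr6]^4-

[CrBr6]^4-: Ligand charges: each bromide is −1. With an overall charge of −4 the chromium centre must be in the +2 oxidation state. Chromium is a group-6 element; Cr(II) is therefore d⁴. Bromide is a weak-field ligand for a first-row metal, so the complex is high-spin. The t₂g³e_g¹ (high-spin) configuration has an unevenly filled e_g set; the Jahn–Teller theorem predicts a tetragonal distortion (typically axial elongation) to lift the degeneracy.
[Ir(ox)3]^3-: Ligand charges: each oxalate is −2. With an overall charge of −3 the iridium centre must be in the +3 oxidation state. Ir sits in group 9, so the d-electron count is 9 − 3 = 6. A 5d ion has a large Δₒ and is invariably low-spin. The d⁶ configuration leaves the e_g set evenly filled (or empty) — no strong Jahn–Teller driving force.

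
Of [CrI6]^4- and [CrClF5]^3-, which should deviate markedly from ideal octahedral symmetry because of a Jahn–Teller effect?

[CrI6]^4-

[CrI6]^4-: Summing ligand charges against the −4 overall charge gives an oxidation state of +2 for chromium. Group 6 minus oxidation state 2 gives a d⁴ configuration. Iodide is a weak-field ligand for a first-row metal, so the complex is high-spin. The t₂g³e_g¹ (high-spin) configuration has an unevenly filled e_g set; the Jahn–Teller theorem predicts a tetragonal distortion (typically axial elongation) to lift the degeneracy.
[CrClF5]^3-: Summing ligand charges against the −3 overall charge gives an oxidation state of +3 for chromium. Cr sits in group 6, so the d-electron count is 6 − 3 = 3. The d³ configuration leaves the e_g set evenly filled (or empty) — no strong Jahn–Teller driving force.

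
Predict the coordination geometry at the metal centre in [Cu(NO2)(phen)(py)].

tetrahedral

Summing ligand charges against the 0 overall charge gives an oxidation state of +1 for copper.
Copper is a group-11 element; Cu(I) is therefore d¹⁰.
Counting donor atoms: 1×nitro (N-bound nitrite) (monodentate) → 1 donor; 1×1,10-phenanthroline (bidentate) → 2 donors; 1×pyridine (monodentate) → 1 donor. Coordination number = 4.
A d¹⁰ ion has no crystal-field stabilisation preference between square planar and tetrahedral, so four ligands adopt the sterically favoured tetrahedral geometry.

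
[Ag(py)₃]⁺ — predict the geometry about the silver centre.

trigonal planar

Pyridine is neutral; balancing the +1 overall charge requires Ag(I).
Silver is a group-11 element; Ag(I) is therefore d¹⁰.
Coordination number: 3.
Three ligands around a d¹⁰ centre minimise repulsion in a trigonal-planar arrangement.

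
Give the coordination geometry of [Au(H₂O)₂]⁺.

Ligand charges: water is neutral. With an overall charge of +1 the gold centre must be in the +1 oxidation state.
Group 11 minus oxidation state 1 gives a d¹⁰ configuration.
With 2 monodentate ligands the coordination number is 2.
A d¹⁰ ion with only two ligands adopts a linear arrangement (sp hybridisation; no CFSE preference).

linear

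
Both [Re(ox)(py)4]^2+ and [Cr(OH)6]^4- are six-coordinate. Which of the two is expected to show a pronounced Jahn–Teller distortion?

[Cr(OH)6]^4-

[Re(ox)(py)4]^2+: Each oxalate is −2; pyridine is neutral; balancing the +2 overall charge requires Re(IV). Re sits in group 7, so the d-electron count is 7 − 4 = 3. The d³ configuration leaves the e_g set evenly filled (or empty) — no strong Jahn–Teller driving force.
[Cr(OH)6]^4-: Each hydroxide is −1; balancing the −4 overall charge requires Cr(II). Chromium is a group-6 element; Cr(II) is therefore d⁴. Hydroxide is a weak-field ligand for a first-row metal, so the complex is high-spin. The t₂g³e_g¹ (high-spin) configuration has an unevenly filled e_g set; the Jahn–Teller theorem predicts a tetragonal distortion (typically axial elongation) to lift the degeneracy.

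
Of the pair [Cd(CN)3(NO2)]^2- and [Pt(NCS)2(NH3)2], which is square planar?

[Pt(NCS)2(NH3)2]

For [Cd(CN)3(NO2)]^2-: Each cyanide is −1; each nitro (N-bound nitrite) is −1; balancing the −2 overall charge requires Cd(II). Group 12 minus oxidation state 2 gives a d¹⁰ configuration. A d¹⁰ ion has no crystal-field stabilisation preference between square planar and tetrahedral, so four ligands adopt the sterically favoured tetrahedral geometry. → tetrahedral.
For [Pt(NCS)2(NH3)2]: Summing ligand charges against the 0 overall charge gives an oxidation state of +2 for platinum. Group 10 minus oxidation state 2 gives a d⁸ configuration. A 5d d⁸ ion has a large crystal-field splitting; square planar leaves the high-energy d_{x²−y²} orbital empty and maximises CFSE. → square planar.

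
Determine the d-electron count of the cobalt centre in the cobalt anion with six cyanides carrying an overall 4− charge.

d7

Summing ligand charges against the −4 overall charge gives an oxidation state of +2 for cobalt.
Cobalt is a group-9 element; Co(II) is therefore d⁷.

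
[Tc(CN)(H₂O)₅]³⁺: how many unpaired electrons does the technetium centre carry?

3 unpaired electrons

Summing ligand charges against the +3 overall charge gives an oxidation state of +4 for technetium.
Technetium is a group-7 element; Tc(IV) is therefore d³.
In an octahedral field the d³ configuration is t₂g³e_g⁰ (only one arrangement possible), giving 3 unpaired electrons.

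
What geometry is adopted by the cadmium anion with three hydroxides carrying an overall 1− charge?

trigonal planar

Summing ligand charges against the −1 overall charge gives an oxidation state of +2 for cadmium.
Cadmium is a group-12 element; Cd(II) is therefore d¹⁰.
With 3 monodentate ligands the coordination number is 3.
Three ligands around a d¹⁰ centre minimise repulsion in a trigonal-planar arrangement.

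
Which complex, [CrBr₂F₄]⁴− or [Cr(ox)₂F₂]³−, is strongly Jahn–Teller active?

[CrBr₂F₄]⁴−: Each bromide is −1; each fluoride is −1; balancing the −4 overall charge requires Cr(II). Cr sits in group 6, so the d-electron count is 6 − 2 = 4. Bromide and fluoride are weak-field ligands for a first-row metal, so the complex is high-spin. The t₂g³e_g¹ (high-spin) configuration has an unevenly filled e_g set; the Jahn–Teller theorem predicts a tetragonal distortion (typically axial elongation) to lift the degeneracy.
[Cr(ox)₂F₂]³−: Ligand charges: each oxalate is −2; each fluoride is −1. With an overall charge of −3 the chromium centre must be in the +3 oxidation state. Group 6 minus oxidation state 3 gives a d³ configuration. The d³ configuration leaves the e_g set evenly filled (or empty) — no strong Jahn–Teller driving force.

[CrBr₂F₄]⁴−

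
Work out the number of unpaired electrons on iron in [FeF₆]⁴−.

4 unpaired electrons

Each fluoride is −1; balancing the −4 overall charge requires Fe(II).
Iron is a group-8 element; Fe(II) is therefore d⁶.
The spin state decides the count: Fluoride is a weak-field ligand for a first-row metal, so the complex is high-spin.
An octahedral high-spin d⁶ ion is t₂g⁴e_g², giving 4 unpaired electrons.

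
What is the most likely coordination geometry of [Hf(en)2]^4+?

Summing ligand charges against the +4 overall charge gives an oxidation state of +4 for hafnium.
Hf sits in group 4, so the d-electron count is 4 − 4 = 0.
Counting donor atoms: 2×ethylenediamine (bidentate) → 4 donors. Coordination number = 4.
A d⁰ ion has no crystal-field stabilisation preference between square planar and tetrahedral, so four ligands adopt the sterically favoured tetrahedral geometry.

tetrahedral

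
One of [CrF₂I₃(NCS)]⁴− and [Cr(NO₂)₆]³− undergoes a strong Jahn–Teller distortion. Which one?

[CrF₂I₃(NCS)]⁴−

[CrF₂I₃(NCS)]⁴−: Each fluoride is −1; each iodide is −1; each isothiocyanate is −1; balancing the −4 overall charge requires Cr(II). Chromium is a group-6 element; Cr(II) is therefore d⁴. Fluoride, iodide, and isothiocyanate are weak-field ligands for a first-row metal, so the complex is high-spin. The t₂g³e_g¹ (high-spin) configuration has an unevenly filled e_g set; the Jahn–Teller theorem predicts a tetragonal distortion (typically axial elongation) to lift the degeneracy.
[Cr(NO₂)₆]³−: Ligand charges: each nitro (N-bound nitrite) is −1. With an overall charge of −3 the chromium centre must be in the +3 oxidation state. Group 6 minus oxidation state 3 gives a d³ configuration. The d³ configuration leaves the e_g set evenly filled (or empty) — no strong Jahn–Teller driving force.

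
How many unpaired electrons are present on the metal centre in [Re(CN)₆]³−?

2

Ligand charges: each cyanide is −1. With an overall charge of −3 the rhenium centre must be in the +3 oxidation state.
Re sits in group 7, so the d-electron count is 7 − 3 = 4.
The spin state decides the count: a 5d ion has a large Δₒ and is invariably low-spin.
An octahedral low-spin d⁴ ion is t₂g⁴e_g⁰, giving 2 unpaired electrons.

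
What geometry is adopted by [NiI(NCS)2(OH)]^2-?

Ligand charges: each iodide is −1; each isothiocyanate is −1; each hydroxide is −1. With an overall charge of −2 the nickel centre must be in the +2 oxidation state.
Group 10 minus oxidation state 2 gives a d⁸ configuration.
Coordination number: 4.
Hydroxide, iodide, and isothiocyanate are weak-field ligands.
With weak-field ligands the CFSE gain from square planar is small, so a 3d d⁸ ion takes the sterically preferred tetrahedral geometry.

tetrahedral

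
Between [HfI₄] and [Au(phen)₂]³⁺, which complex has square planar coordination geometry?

[Au(phen)₂]³⁺

For [HfI₄]: Summing ligand charges against the 0 overall charge gives an oxidation state of +4 for hafnium. Hf sits in group 4, so the d-electron count is 4 − 4 = 0. A d⁰ ion has no crystal-field stabilisation preference between square planar and tetrahedral, so four ligands adopt the sterically favoured tetrahedral geometry. → tetrahedral.
For [Au(phen)₂]³⁺: Ligand charges: 1,10-phenanthroline is neutral. With an overall charge of +3 the gold centre must be in the +3 oxidation state. Gold is a group-11 element; Au(III) is therefore d⁸. A 5d d⁸ ion has a large crystal-field splitting; square planar leaves the high-energy d_{x²−y²} orbital empty and maximises CFSE. → square planar.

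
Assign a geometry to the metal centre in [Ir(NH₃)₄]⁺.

square planar

Summing ligand charges against the +1 overall charge gives an oxidation state of +1 for iridium.
Group 9 minus oxidation state 1 gives a d⁸ configuration.
Coordination number: 4.
A 5d d⁸ ion has a large crystal-field splitting; square planar leaves the high-energy d_{x²−y²} orbital empty and maximises CFSE.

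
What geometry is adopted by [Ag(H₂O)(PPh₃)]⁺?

linear

Summing ligand charges against the +1 overall charge gives an oxidation state of +1 for silver.
Silver is a group-11 element; Ag(I) is therefore d¹⁰.
Coordination number: 2.
A d¹⁰ ion with only two ligands adopts a linear arrangement (sp hybridisation; no CFSE preference).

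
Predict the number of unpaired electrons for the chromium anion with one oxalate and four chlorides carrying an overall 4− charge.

4

Summing ligand charges against the −4 overall charge gives an oxidation state of +2 for chromium.
Cr sits in group 6, so the d-electron count is 6 − 2 = 4.
Counting donor atoms: 1×oxalate (bidentate) → 2 donors; 4×chloride (monodentate) → 4 donors. Coordination number = 6.
The spin state decides the count: Chloride and oxalate are weak-field ligands for a first-row metal, so the complex is high-spin.
An octahedral high-spin d⁴ ion is t₂g³e_g¹, giving 4 unpaired electrons.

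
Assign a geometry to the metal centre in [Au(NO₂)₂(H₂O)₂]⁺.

Ligand charges: each nitro (N-bound nitrite) is −1; water is neutral. With an overall charge of +1 the gold centre must be in the +3 oxidation state.
Gold is a group-11 element; Au(III) is therefore d⁸.
With 4 monodentate ligands the coordination number is 4.
A 5d d⁸ ion has a large crystal-field splitting; square planar leaves the high-energy d_{x²−y²} orbital empty and maximises CFSE.

square planar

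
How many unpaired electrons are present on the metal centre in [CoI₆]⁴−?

3

Each iodide is −1; balancing the −4 overall charge requires Co(II).
Group 9 minus oxidation state 2 gives a d⁷ configuration.
The spin state decides the count: Iodide is a weak-field ligand for a first-row metal, so the complex is high-spin.
An octahedral high-spin d⁷ ion is t₂g⁵e_g², giving 3 unpaired electrons.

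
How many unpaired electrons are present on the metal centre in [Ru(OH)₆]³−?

Each hydroxide is −1; balancing the −3 overall charge requires Ru(III).
Group 8 minus oxidation state 3 gives a d⁵ configuration.
The spin state decides the count: a 4d ion has a large Δₒ and is invariably low-spin.
An octahedral low-spin d⁵ ion is t₂g⁵e_g⁰, giving 1 unpaired electron.

1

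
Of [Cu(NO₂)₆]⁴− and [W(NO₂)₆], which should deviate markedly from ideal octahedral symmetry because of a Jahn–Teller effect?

[Cu(NO₂)₆]⁴−: Summing ligand charges against the −4 overall charge gives an oxidation state of +2 for copper. Copper is a group-11 element; Cu(II) is therefore d⁹. The t₂g⁶e_g³ configuration has an unevenly filled e_g set; the Jahn–Teller theorem predicts a tetragonal distortion (typically axial elongation) to lift the degeneracy.
[W(NO₂)₆]: Each nitro (N-bound nitrite) is −1; balancing the 0 overall charge requires W(VI). Tungsten is a group-6 element; W(VI) is therefore d⁰. The d⁰ configuration leaves the e_g set evenly filled (or empty) — no strong Jahn–Teller driving force.

[Cu(NO₂)₆]⁴−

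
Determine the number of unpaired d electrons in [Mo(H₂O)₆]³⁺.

Summing ligand charges against the +3 overall charge gives an oxidation state of +3 for molybdenum.
Mo sits in group 6, so the d-electron count is 6 − 3 = 3.
In an octahedral field the d³ configuration is t₂g³e_g⁰ (only one arrangement possible), giving 3 unpaired electrons.

3 unpaired electrons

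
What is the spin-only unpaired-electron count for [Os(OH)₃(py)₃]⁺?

2 unpaired electrons

Ligand charges: each hydroxide is −1; pyridine is neutral. With an overall charge of +1 the osmium centre must be in the +4 oxidation state.
Group 8 minus oxidation state 4 gives a d⁴ configuration.
The spin state decides the count: a 5d ion has a large Δₒ and is invariably low-spin.
An octahedral low-spin d⁴ ion is t₂g⁴e_g⁰, giving 2 unpaired electrons.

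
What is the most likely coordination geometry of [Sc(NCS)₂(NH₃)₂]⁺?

tetrahedral

Summing ligand charges against the +1 overall charge gives an oxidation state of +3 for scandium.
Group 3 minus oxidation state 3 gives a d⁰ configuration.
With 4 monodentate ligands the coordination number is 4.
A d⁰ ion has no crystal-field stabilisation preference between square planar and tetrahedral, so four ligands adopt the sterically favoured tetrahedral geometry.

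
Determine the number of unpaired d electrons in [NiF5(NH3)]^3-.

2

Each fluoride is −1; ammonia is neutral; balancing the −3 overall charge requires Ni(II).
Nickel is a group-10 element; Ni(II) is therefore d⁸.
In an octahedral field the d⁸ configuration is t₂g⁶e_g² (only one arrangement possible), giving 2 unpaired electrons.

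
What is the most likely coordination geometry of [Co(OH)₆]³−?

Ligand charges: each hydroxide is −1. With an overall charge of −3 the cobalt centre must be in the +3 oxidation state.
Cobalt is a group-9 element; Co(III) is therefore d⁶.
Coordination number: 6.
Six donors around a single metal centre give an octahedral coordination sphere.

octahedral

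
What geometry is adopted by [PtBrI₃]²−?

Ligand charges: each bromide is −1; each iodide is −1. With an overall charge of −2 the platinum centre must be in the +2 oxidation state.
Platinum is a group-10 element; Pt(II) is therefore d⁸.
Coordination number: 4.
A 5d d⁸ ion has a large crystal-field splitting; square planar leaves the high-energy d_{x²−y²} orbital empty and maximises CFSE.

square planar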